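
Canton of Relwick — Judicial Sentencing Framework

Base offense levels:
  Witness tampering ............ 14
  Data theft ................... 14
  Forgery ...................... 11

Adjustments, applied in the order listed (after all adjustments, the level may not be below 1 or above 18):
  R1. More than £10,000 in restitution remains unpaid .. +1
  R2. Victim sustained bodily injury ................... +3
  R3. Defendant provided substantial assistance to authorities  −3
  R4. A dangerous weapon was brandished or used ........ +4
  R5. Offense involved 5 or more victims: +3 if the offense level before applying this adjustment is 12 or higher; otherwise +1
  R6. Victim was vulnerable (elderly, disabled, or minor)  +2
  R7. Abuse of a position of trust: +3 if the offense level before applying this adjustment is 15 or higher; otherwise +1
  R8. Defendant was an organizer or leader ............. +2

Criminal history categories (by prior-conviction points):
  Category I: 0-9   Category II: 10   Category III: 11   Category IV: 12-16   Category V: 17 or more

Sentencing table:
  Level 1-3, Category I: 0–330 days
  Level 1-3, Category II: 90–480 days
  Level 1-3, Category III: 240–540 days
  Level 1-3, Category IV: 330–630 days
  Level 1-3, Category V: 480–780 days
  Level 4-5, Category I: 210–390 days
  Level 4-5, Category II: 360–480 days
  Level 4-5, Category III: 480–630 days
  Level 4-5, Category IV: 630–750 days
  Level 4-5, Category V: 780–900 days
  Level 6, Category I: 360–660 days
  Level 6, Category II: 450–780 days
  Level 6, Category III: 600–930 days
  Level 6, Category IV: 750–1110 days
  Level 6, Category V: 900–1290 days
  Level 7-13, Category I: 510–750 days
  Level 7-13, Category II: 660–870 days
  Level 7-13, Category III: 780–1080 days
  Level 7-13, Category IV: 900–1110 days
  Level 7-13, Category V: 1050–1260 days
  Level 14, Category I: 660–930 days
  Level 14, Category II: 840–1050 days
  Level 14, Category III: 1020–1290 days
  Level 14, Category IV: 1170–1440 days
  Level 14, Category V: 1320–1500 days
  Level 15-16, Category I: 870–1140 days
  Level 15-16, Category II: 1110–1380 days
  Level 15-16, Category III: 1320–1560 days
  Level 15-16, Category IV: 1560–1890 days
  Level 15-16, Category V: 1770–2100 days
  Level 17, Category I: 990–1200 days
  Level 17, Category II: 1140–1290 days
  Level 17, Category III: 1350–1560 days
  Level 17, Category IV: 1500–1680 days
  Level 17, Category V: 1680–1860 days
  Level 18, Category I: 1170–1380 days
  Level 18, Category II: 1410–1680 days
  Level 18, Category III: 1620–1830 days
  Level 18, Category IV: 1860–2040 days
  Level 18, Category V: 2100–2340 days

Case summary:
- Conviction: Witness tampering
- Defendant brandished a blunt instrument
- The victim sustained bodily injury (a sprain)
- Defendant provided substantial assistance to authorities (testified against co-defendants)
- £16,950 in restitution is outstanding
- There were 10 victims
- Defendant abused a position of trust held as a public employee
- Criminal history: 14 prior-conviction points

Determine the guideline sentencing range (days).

1860-2040 days

Base offense level for witness tampering: 14.
R1 applies: 14 + 1 = 15.
R2 applies: 15 + 3 = 18.
R3 applies: 18 − 3 = 15.
R4 applies: 15 + 4 = 19.
R5 applies (level before this adjustment is 19 ≥ 12, so +3): 19 + 3 = 22.
R6 does not apply.
R7 applies (level before this adjustment is 22 ≥ 15, so +3): 22 + 3 = 25.
R8 does not apply.
Level 25 exceeds the maximum of 18; capped at 18.
Final offense level: 18.
Criminal history: 14 prior points → Category IV (12-16).
Level 18 falls in the 18 band.
Grid: Level 18 × Category IV = 1860-2040 days.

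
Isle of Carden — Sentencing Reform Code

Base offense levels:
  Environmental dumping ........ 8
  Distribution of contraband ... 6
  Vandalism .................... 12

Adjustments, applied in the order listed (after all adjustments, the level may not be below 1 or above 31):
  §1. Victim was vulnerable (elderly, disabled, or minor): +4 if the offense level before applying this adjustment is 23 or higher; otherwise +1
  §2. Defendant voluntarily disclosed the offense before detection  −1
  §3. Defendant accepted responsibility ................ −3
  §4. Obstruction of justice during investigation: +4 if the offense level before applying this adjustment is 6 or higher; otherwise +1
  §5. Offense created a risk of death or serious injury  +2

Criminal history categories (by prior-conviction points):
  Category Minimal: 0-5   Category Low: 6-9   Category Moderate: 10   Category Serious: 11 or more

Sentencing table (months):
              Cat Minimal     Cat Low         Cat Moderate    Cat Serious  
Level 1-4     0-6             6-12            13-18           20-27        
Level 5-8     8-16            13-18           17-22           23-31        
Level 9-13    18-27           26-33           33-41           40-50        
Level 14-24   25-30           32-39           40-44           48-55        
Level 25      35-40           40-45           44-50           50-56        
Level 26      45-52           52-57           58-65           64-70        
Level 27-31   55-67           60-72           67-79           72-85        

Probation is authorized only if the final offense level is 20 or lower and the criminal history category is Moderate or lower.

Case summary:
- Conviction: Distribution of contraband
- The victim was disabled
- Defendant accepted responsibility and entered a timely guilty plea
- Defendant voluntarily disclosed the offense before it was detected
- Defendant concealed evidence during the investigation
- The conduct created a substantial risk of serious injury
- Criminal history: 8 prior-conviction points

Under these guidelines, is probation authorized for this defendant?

Base offense level for distribution of contraband: 6.
§1 applies (level before this adjustment is 6 < 23, so +1): 6 + 1 = 7.
§2 applies: 7 − 1 = 6.
§3 applies: 6 − 3 = 3.
§4 applies (level before this adjustment is 3 < 6, so +1): 3 + 1 = 4.
§5 applies: 4 + 2 = 6.
Final offense level: 6.
Criminal history: 8 prior points → Category Low (6-9).
Level 6 falls in the 5-8 band.
Grid: Level 5-8 × Category Low = 13-18 months.
Probation check: level 6 ≤ 20 and category Low ≤ Moderate → eligible.

Yes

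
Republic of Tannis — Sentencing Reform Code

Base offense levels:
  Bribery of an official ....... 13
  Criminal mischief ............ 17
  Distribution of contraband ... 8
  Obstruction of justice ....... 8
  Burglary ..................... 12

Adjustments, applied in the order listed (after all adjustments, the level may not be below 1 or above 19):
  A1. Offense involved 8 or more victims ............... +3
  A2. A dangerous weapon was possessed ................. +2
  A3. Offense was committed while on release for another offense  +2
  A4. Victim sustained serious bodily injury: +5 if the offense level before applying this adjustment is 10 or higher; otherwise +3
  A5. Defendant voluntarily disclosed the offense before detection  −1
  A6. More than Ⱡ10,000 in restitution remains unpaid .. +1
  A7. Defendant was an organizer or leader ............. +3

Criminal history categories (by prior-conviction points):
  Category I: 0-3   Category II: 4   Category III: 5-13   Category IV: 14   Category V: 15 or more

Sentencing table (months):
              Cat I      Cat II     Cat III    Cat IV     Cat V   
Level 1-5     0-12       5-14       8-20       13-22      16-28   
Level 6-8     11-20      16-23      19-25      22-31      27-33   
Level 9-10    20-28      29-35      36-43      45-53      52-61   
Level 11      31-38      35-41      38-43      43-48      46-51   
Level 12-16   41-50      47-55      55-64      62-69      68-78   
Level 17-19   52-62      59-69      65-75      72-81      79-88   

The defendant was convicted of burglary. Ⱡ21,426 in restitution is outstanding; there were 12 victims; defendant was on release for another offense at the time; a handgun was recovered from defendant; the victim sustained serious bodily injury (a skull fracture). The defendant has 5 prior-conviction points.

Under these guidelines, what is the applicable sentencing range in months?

Base offense level for burglary: 12.
A1 applies: 12 + 3 = 15.
A2 applies: 15 + 2 = 17.
A3 applies: 17 + 2 = 19.
A4 applies (level before this adjustment is 19 ≥ 10, so +5): 19 + 5 = 24.
A5 does not apply.
A6 applies: 24 + 1 = 25.
A7 does not apply.
Level 25 exceeds the maximum of 19; capped at 19.
Final offense level: 19.
Criminal history: 5 prior points → Category III (5-13).
Level 19 falls in the 17-19 band.
Grid: Level 17-19 × Category III = 65-75 months.

65-75 months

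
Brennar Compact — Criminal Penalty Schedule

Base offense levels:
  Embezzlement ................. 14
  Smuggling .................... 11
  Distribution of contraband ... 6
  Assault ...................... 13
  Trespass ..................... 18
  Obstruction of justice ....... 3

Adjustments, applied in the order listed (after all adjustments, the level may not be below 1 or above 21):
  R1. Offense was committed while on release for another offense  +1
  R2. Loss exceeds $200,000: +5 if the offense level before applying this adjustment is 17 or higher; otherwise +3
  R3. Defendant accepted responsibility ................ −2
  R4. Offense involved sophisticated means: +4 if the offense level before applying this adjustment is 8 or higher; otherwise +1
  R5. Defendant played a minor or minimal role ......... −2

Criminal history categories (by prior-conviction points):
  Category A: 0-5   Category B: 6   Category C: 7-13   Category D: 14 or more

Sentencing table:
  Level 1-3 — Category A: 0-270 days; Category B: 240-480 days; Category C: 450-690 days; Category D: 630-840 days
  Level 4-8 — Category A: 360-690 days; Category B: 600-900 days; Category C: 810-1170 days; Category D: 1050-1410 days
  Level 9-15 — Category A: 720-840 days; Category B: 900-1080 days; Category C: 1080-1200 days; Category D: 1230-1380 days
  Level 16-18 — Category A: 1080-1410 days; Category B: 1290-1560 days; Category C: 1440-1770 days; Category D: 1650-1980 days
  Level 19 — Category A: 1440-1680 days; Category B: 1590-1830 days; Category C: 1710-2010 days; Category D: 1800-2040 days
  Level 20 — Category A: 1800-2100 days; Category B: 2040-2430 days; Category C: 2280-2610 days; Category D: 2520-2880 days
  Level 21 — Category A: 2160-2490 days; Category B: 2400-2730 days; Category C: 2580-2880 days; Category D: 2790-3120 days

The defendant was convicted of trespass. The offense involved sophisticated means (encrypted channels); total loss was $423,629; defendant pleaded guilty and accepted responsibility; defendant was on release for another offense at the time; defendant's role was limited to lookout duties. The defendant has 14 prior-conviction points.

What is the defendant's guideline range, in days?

2790-3120 days

Base offense level for trespass: 18.
R1 applies: 18 + 1 = 19.
R2 applies (level before this adjustment is 19 ≥ 17, so +5): 19 + 5 = 24.
R3 applies: 24 − 2 = 22.
R4 applies (level before this adjustment is 22 ≥ 8, so +4): 22 + 4 = 26.
R5 applies: 26 − 2 = 24.
Level 24 exceeds the maximum of 21; capped at 21.
Final offense level: 21.
Criminal history: 14 prior points → Category D (14+).
Level 21 falls in the 21 band.
Grid: Level 21 × Category D = 2790-3120 days.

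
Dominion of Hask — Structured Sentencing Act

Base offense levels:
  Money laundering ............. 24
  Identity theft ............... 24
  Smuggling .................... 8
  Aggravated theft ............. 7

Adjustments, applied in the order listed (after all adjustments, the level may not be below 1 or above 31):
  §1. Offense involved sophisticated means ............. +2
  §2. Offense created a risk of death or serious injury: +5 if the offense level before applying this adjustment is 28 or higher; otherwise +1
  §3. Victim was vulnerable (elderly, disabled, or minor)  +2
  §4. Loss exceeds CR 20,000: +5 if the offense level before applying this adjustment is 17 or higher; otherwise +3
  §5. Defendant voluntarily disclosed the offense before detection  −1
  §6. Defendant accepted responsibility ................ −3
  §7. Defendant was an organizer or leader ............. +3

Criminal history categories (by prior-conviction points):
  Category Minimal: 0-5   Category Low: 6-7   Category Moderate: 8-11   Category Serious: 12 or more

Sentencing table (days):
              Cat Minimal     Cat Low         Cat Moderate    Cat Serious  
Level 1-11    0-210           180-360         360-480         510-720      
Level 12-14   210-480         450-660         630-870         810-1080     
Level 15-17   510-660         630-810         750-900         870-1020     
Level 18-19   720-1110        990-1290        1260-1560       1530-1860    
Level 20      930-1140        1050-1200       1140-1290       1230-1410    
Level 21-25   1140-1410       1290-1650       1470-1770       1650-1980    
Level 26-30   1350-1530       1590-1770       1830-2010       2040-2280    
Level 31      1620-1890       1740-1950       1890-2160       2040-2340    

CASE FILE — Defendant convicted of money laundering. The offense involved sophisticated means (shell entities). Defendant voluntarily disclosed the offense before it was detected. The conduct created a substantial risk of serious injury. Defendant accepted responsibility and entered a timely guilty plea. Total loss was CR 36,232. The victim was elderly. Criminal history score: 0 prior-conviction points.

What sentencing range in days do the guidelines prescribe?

1350-1530 days

Base offense level for money laundering: 24.
§1 applies: 24 + 2 = 26.
§2 applies (level before this adjustment is 26 < 28, so +1): 26 + 1 = 27.
§3 applies: 27 + 2 = 29.
§4 applies (level before this adjustment is 29 ≥ 17, so +5): 29 + 5 = 34.
§5 applies: 34 − 1 = 33.
§6 applies: 33 − 3 = 30.
§7 does not apply.
Final offense level: 30.
Criminal history: 0 prior points → Category Minimal (0-5).
Level 30 falls in the 26-30 band.
Grid: Level 26-30 × Category Minimal = 1350-1530 days.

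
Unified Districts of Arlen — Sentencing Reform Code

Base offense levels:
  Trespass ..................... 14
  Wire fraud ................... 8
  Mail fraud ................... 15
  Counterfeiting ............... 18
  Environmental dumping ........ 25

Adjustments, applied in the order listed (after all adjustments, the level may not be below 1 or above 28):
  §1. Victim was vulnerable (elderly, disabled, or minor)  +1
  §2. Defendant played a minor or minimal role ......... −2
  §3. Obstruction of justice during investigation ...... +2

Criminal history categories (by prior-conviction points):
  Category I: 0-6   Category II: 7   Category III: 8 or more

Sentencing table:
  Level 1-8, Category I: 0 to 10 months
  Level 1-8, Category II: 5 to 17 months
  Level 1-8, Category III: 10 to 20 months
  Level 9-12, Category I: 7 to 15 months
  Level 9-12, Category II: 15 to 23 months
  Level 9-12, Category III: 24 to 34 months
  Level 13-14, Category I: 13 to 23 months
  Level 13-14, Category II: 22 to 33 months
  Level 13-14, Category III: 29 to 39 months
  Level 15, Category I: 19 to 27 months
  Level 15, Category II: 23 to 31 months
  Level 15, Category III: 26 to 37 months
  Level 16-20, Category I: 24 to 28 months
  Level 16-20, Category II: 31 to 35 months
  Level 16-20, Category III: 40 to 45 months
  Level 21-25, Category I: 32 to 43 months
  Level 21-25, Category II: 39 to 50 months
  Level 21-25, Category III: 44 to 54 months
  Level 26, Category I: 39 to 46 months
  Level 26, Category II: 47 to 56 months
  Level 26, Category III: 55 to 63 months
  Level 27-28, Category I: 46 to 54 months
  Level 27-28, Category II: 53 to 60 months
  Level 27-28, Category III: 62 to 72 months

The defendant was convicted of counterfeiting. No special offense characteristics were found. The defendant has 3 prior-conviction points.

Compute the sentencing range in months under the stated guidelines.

24-28 months

Base offense level for counterfeiting: 18.
Final offense level: 18.
Criminal history: 3 prior points → Category I (0-6).
Level 18 falls in the 16-20 band.
Grid: Level 16-20 × Category I = 24-28 months.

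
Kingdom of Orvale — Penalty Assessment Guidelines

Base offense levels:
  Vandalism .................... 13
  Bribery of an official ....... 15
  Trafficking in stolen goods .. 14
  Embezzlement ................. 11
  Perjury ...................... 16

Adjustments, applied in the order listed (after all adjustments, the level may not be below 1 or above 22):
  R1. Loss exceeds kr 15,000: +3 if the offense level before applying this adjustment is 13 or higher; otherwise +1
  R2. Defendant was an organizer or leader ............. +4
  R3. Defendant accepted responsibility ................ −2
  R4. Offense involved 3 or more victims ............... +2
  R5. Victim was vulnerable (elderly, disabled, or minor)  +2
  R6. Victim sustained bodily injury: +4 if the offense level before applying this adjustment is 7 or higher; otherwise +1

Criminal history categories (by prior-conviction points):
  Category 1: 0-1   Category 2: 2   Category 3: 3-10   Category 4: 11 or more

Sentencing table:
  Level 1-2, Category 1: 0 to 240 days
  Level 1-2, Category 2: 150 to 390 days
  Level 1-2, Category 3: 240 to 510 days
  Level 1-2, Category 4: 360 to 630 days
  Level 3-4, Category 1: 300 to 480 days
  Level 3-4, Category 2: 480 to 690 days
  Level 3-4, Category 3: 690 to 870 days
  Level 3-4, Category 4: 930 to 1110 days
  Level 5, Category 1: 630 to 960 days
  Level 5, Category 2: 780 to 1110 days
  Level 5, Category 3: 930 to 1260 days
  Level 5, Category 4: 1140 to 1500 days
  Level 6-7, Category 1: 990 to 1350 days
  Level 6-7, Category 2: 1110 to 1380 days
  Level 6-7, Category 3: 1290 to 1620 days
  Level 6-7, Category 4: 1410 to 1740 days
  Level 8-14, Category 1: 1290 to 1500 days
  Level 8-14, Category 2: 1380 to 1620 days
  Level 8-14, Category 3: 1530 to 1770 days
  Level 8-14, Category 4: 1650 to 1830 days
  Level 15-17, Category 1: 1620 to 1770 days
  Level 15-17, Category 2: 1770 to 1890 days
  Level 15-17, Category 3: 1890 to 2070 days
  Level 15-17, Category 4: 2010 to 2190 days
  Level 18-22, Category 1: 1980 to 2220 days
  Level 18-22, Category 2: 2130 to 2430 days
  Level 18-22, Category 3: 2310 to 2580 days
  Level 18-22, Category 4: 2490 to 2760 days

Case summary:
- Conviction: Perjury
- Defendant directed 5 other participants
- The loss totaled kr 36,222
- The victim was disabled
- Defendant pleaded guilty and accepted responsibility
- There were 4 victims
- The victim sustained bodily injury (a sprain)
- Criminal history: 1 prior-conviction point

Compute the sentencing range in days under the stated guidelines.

Base offense level for perjury: 16.
R1 applies (level before this adjustment is 16 ≥ 13, so +3): 16 + 3 = 19.
R2 applies: 19 + 4 = 23.
R3 applies: 23 − 2 = 21.
R4 applies: 21 + 2 = 23.
R5 applies: 23 + 2 = 25.
R6 applies (level before this adjustment is 25 ≥ 7, so +4): 25 + 4 = 29.
Level 29 exceeds the maximum of 22; capped at 22.
Final offense level: 22.
Criminal history: 1 prior point → Category 1 (0-1).
Level 22 falls in the 18-22 band.
Grid: Level 18-22 × Category 1 = 1980-2220 days.

1980-2220 days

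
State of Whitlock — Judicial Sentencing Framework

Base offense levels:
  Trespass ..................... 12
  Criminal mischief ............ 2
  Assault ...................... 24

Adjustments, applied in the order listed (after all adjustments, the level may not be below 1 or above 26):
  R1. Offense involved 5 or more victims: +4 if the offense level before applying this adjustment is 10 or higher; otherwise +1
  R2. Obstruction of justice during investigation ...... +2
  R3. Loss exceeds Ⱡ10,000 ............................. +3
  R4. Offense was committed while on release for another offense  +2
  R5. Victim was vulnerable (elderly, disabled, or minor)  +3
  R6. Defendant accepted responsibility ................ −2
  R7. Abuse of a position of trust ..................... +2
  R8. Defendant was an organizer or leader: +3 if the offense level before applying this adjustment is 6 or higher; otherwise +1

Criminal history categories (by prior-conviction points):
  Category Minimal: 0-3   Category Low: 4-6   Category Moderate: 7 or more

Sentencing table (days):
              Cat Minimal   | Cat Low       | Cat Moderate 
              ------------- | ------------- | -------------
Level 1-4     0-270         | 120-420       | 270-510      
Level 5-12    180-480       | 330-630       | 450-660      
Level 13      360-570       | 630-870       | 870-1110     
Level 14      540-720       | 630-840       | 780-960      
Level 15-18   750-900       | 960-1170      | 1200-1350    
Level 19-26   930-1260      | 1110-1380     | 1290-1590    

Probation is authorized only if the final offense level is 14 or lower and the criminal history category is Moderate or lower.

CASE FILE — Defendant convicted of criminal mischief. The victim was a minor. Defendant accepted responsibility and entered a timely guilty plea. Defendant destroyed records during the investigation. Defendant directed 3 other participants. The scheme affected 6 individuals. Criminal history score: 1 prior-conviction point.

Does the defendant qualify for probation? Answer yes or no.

Base offense level for criminal mischief: 2.
R1 applies (level before this adjustment is 2 < 10, so +1): 2 + 1 = 3.
R2 applies: 3 + 2 = 5.
R4 does not apply.
R5 applies: 5 + 3 = 8.
R6 applies: 8 − 2 = 6.
R8 applies (level before this adjustment is 6 ≥ 6, so +3): 6 + 3 = 9.
Final offense level: 9.
Criminal history: 1 prior point → Category Minimal (0-3).
Level 9 falls in the 5-12 band.
Grid: Level 5-12 × Category Minimal = 180-480 days.
Probation check: level 9 ≤ 14 and category Minimal ≤ Moderate → eligible.

Yes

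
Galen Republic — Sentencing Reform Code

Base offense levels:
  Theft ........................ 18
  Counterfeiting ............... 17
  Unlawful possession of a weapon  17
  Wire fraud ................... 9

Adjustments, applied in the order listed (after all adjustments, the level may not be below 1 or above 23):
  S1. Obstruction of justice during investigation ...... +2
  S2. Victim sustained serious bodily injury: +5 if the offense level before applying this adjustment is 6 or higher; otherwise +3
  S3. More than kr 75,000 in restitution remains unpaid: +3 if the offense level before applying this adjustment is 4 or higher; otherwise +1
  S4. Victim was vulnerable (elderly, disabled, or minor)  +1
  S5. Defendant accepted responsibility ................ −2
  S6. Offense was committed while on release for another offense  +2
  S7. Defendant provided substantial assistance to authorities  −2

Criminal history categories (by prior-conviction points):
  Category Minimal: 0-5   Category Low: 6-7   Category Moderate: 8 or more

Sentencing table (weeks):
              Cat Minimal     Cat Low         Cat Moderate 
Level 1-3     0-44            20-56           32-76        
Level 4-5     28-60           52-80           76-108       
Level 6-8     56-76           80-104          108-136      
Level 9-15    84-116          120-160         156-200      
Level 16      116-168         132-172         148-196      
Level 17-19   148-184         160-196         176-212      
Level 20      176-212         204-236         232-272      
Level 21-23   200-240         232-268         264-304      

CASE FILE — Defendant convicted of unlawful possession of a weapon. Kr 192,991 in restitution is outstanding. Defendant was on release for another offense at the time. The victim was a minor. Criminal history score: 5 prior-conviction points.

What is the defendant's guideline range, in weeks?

200-240 weeks

Base offense level for unlawful possession of a weapon: 17.
S1 does not apply.
S2 does not apply.
S3 applies (level before this adjustment is 17 ≥ 4, so +3): 17 + 3 = 20.
S4 applies: 20 + 1 = 21.
S5 does not apply.
S6 applies: 21 + 2 = 23.
S7 does not apply.
Final offense level: 23.
Criminal history: 5 prior points → Category Minimal (0-5).
Level 23 falls in the 21-23 band.
Grid: Level 21-23 × Category Minimal = 200-240 weeks.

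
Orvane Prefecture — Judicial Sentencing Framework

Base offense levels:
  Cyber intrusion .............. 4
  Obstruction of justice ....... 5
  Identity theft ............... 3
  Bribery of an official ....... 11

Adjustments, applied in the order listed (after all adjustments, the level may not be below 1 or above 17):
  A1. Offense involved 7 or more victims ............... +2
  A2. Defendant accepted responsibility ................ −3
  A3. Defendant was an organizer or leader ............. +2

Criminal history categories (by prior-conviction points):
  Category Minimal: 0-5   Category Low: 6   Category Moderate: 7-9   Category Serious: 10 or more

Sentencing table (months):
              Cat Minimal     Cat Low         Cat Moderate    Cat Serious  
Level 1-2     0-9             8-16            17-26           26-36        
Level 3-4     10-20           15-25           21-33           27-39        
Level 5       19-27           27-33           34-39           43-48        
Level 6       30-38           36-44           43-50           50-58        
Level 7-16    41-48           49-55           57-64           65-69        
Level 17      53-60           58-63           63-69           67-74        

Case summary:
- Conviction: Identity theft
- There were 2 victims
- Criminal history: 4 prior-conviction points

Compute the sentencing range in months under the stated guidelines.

Base offense level for identity theft: 3.
Final offense level: 3.
Criminal history: 4 prior points → Category Minimal (0-5).
Level 3 falls in the 3-4 band.
Grid: Level 3-4 × Category Minimal = 10-20 months.

10-20 months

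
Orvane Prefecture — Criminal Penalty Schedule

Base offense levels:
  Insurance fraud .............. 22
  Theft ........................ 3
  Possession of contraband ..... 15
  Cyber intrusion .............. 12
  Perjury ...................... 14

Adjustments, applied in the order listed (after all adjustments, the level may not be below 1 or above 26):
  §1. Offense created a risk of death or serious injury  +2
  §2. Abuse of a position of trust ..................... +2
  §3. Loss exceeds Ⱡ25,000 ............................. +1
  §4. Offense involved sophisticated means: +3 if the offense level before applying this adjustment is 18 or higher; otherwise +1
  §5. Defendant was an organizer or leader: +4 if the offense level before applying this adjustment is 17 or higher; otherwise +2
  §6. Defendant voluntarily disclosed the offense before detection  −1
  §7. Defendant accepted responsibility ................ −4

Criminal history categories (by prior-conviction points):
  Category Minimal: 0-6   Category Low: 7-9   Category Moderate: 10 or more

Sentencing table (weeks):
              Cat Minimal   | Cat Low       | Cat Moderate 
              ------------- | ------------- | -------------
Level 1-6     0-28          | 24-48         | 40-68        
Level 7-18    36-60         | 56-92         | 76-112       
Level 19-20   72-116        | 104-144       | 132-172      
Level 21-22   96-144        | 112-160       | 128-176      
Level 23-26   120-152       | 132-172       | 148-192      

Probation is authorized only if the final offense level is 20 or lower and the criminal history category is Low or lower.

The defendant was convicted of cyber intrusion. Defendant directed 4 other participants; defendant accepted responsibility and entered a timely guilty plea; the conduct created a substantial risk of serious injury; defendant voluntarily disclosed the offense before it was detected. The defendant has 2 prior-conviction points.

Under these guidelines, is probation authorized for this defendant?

Yes

Base offense level for cyber intrusion: 12.
§1 applies: 12 + 2 = 14.
§2 does not apply.
§3 does not apply.
§5 applies (level before this adjustment is 14 < 17, so +2): 14 + 2 = 16.
§6 applies: 16 − 1 = 15.
§7 applies: 15 − 4 = 11.
Final offense level: 11.
Criminal history: 2 prior points → Category Minimal (0-6).
Level 11 falls in the 7-18 band.
Grid: Level 7-18 × Category Minimal = 36-60 weeks.
Probation check: level 11 ≤ 20 and category Minimal ≤ Low → eligible.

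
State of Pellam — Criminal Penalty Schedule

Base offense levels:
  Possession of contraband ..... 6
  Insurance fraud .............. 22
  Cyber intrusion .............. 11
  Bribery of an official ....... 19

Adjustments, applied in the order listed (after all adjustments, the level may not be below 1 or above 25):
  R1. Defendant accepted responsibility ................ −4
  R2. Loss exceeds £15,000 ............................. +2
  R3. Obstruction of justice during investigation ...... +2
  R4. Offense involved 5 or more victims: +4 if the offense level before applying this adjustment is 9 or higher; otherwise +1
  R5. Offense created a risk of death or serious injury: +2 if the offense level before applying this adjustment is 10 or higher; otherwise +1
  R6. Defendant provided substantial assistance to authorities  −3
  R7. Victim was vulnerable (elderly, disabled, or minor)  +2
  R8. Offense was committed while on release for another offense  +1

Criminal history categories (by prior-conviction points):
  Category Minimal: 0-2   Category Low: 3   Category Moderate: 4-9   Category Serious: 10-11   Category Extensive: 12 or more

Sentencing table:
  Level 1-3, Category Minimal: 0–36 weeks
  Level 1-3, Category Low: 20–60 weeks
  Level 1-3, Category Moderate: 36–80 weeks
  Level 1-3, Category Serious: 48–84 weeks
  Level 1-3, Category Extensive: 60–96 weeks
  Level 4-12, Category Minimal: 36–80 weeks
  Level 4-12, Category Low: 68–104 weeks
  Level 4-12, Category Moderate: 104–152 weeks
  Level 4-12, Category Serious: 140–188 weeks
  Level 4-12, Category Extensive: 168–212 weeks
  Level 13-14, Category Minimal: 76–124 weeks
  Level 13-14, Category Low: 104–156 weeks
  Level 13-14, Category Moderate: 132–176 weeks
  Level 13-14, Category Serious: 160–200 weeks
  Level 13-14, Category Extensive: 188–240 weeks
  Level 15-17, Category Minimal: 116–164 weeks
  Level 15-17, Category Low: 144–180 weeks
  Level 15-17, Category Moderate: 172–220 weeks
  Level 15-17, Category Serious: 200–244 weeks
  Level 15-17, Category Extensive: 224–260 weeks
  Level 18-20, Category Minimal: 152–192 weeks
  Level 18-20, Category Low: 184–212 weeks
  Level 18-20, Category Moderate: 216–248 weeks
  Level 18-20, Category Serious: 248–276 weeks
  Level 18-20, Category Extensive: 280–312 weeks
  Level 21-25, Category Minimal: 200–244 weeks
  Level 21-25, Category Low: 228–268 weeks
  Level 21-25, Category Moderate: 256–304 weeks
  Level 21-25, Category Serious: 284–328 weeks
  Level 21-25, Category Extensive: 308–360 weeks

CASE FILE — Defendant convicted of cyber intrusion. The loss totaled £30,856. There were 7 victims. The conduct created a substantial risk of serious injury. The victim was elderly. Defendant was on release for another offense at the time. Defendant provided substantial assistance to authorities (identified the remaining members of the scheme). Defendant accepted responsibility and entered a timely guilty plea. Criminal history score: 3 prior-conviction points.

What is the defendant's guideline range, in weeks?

Base offense level for cyber intrusion: 11.
R1 applies: 11 − 4 = 7.
R2 applies: 7 + 2 = 9.
R4 applies (level before this adjustment is 9 ≥ 9, so +4): 9 + 4 = 13.
R5 applies (level before this adjustment is 13 ≥ 10, so +2): 13 + 2 = 15.
R6 applies: 15 − 3 = 12.
R7 applies: 12 + 2 = 14.
R8 applies: 14 + 1 = 15.
Final offense level: 15.
Criminal history: 3 prior points → Category Low (3).
Level 15 falls in the 15-17 band.
Grid: Level 15-17 × Category Low = 144-180 weeks.

144-180 weeks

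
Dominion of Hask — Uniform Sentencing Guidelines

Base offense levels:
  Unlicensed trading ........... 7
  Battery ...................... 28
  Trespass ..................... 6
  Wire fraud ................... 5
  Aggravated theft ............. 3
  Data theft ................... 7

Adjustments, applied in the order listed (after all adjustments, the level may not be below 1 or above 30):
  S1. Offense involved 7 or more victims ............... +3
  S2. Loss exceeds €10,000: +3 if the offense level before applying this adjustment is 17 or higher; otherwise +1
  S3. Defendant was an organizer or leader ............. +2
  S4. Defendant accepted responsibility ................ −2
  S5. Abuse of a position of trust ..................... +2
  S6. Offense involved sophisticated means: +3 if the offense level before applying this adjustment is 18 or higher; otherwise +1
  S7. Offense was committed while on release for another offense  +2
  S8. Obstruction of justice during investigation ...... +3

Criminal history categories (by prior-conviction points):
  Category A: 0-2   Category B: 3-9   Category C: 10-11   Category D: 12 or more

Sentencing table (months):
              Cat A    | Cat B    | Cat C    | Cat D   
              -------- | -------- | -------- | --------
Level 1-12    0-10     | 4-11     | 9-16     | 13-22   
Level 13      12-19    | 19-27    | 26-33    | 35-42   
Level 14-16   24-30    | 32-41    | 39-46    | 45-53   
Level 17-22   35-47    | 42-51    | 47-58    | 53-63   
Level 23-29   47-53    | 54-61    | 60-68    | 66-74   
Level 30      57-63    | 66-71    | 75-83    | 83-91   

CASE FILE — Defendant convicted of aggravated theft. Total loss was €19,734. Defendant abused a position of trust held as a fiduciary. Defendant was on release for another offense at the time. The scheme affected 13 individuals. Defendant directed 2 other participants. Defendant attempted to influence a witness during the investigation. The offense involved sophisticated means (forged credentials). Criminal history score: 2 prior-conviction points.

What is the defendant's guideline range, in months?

Base offense level for aggravated theft: 3.
S1 applies: 3 + 3 = 6.
S2 applies (level before this adjustment is 6 < 17, so +1): 6 + 1 = 7.
S3 applies: 7 + 2 = 9.
S5 applies: 9 + 2 = 11.
S6 applies (level before this adjustment is 11 < 18, so +1): 11 + 1 = 12.
S7 applies: 12 + 2 = 14.
S8 applies: 14 + 3 = 17.
Final offense level: 17.
Criminal history: 2 prior points → Category A (0-2).
Level 17 falls in the 17-22 band.
Grid: Level 17-22 × Category A = 35-47 months.

35-47 months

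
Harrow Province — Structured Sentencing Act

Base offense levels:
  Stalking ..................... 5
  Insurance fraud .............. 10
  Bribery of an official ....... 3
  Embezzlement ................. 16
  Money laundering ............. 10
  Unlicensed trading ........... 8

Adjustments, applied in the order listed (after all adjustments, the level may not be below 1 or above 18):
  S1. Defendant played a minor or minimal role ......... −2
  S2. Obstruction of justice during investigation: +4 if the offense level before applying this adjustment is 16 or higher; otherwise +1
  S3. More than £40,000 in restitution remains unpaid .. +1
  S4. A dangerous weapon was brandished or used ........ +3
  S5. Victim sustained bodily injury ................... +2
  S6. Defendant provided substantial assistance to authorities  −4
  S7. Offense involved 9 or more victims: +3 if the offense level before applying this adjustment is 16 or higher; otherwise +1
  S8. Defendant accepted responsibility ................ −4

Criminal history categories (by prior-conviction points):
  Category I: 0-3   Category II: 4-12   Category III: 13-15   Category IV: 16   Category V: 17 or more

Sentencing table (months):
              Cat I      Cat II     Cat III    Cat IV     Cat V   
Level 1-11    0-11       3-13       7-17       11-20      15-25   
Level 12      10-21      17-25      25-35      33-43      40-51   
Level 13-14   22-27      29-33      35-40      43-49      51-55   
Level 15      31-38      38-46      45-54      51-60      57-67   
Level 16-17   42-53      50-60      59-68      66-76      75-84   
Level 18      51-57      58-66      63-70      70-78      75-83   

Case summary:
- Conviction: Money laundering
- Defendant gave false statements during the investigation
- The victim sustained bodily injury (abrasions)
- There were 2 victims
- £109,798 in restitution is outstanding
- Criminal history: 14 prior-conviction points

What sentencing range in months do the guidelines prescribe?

35-40 months

Base offense level for money laundering: 10.
S1 does not apply.
S2 applies (level before this adjustment is 10 < 16, so +1): 10 + 1 = 11.
S3 applies: 11 + 1 = 12.
S4 does not apply.
S5 applies: 12 + 2 = 14.
S7 does not apply.
Final offense level: 14.
Criminal history: 14 prior points → Category III (13-15).
Level 14 falls in the 13-14 band.
Grid: Level 13-14 × Category III = 35-40 months.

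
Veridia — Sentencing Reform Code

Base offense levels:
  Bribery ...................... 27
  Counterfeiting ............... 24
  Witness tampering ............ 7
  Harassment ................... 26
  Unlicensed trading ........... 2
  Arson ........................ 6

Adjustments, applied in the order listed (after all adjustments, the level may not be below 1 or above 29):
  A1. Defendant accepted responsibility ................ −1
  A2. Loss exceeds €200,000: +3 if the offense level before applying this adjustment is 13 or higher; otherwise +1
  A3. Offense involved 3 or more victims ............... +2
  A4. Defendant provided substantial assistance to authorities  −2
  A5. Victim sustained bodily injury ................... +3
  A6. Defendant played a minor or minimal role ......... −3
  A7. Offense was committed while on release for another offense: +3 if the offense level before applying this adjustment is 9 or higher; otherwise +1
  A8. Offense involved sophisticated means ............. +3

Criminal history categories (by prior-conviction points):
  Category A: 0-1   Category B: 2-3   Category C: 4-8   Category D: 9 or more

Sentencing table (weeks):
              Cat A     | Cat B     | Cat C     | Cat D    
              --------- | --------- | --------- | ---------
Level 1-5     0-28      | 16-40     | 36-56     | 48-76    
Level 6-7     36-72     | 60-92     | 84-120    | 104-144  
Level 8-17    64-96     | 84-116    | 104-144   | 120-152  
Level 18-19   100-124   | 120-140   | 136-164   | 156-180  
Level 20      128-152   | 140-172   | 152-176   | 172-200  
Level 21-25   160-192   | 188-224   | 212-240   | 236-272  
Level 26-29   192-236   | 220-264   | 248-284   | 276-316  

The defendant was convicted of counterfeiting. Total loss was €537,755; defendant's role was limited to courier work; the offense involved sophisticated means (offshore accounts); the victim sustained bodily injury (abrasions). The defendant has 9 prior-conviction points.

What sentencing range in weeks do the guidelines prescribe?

276-316 weeks

Base offense level for counterfeiting: 24.
A2 applies (level before this adjustment is 24 ≥ 13, so +3): 24 + 3 = 27.
A3 does not apply.
A4 does not apply.
A5 applies: 27 + 3 = 30.
A6 applies: 30 − 3 = 27.
A8 applies: 27 + 3 = 30.
Level 30 exceeds the maximum of 29; capped at 29.
Final offense level: 29.
Criminal history: 9 prior points → Category D (9+).
Level 29 falls in the 26-29 band.
Grid: Level 26-29 × Category D = 276-316 weeks.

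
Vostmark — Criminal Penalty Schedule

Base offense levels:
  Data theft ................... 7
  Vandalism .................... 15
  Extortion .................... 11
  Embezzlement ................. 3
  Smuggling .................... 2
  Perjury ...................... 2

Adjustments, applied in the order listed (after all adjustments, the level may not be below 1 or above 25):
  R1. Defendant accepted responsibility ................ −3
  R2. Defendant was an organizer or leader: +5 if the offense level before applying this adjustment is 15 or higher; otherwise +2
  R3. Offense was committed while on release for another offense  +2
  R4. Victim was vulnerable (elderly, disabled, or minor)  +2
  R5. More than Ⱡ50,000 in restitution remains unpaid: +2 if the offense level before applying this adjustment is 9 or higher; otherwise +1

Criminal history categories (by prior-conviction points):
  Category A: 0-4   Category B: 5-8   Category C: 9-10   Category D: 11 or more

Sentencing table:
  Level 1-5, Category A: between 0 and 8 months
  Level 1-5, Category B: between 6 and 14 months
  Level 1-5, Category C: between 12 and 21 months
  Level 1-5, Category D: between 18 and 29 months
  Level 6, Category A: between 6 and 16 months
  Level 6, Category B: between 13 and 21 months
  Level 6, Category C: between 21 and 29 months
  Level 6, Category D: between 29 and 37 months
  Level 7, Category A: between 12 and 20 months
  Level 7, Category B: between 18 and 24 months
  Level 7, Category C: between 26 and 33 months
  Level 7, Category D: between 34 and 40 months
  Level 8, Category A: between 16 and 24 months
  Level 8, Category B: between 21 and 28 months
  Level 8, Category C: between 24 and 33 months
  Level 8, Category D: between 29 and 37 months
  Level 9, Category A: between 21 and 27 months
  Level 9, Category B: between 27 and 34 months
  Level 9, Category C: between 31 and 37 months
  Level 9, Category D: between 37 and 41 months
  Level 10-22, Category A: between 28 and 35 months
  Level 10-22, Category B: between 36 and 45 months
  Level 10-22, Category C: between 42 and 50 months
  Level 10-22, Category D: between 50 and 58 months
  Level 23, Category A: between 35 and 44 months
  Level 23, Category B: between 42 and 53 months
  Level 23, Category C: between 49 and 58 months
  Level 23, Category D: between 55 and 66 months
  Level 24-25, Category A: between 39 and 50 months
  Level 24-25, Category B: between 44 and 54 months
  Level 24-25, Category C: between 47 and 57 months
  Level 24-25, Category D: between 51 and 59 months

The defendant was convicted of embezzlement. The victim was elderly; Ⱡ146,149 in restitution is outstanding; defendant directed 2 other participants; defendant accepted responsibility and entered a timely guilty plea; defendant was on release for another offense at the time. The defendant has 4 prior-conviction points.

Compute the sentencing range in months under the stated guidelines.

Base offense level for embezzlement: 3.
R1 applies: 3 − 3 = 0.
R2 applies (level before this adjustment is 0 < 15, so +2): 0 + 2 = 2.
R3 applies: 2 + 2 = 4.
R4 applies: 4 + 2 = 6.
R5 applies (level before this adjustment is 6 < 9, so +1): 6 + 1 = 7.
Final offense level: 7.
Criminal history: 4 prior points → Category A (0-4).
Level 7 falls in the 7 band.
Grid: Level 7 × Category A = 12-20 months.

12-20 months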